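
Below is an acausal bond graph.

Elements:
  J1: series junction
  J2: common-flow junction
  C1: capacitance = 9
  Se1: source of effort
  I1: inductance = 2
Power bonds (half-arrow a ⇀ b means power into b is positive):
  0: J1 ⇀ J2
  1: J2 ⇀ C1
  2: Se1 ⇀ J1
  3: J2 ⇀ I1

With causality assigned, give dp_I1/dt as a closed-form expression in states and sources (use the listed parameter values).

dp_I1/dt = E_Se1 - q_C1/9

bond 2 →J1  (source Se1 imposes e)
bond 0 →J2  (closing 1-jn rule on J1)
bond 1 →J2  (prefer integral on C1)
bond 3 →I1  (J2: last free bond brings flow in)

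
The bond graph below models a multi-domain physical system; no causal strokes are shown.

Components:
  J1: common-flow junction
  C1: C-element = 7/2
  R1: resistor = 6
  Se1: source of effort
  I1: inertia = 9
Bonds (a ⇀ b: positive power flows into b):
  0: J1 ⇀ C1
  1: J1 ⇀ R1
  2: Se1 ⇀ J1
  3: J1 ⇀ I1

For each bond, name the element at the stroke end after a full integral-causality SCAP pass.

bond 0 stroke→J1
bond 1 stroke→J1
bond 2 stroke→J1
bond 3 stroke→I1

β2 →J1  (Se1 (Se) sets effort on bond)
β0 →J1  (prefer integral on C1)
β3 →I1  (I1 integral (f out))
β1 →J1  (J1 flow already set via bond 3)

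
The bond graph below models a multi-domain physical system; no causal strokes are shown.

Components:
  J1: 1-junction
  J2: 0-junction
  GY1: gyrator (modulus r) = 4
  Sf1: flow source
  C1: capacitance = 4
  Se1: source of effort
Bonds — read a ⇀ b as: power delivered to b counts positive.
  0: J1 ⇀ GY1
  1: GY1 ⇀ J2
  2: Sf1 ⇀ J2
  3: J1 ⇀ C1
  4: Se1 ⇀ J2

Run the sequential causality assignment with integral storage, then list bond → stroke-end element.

bond 0 stroke at GY1
bond 1 stroke at GY1
bond 2 stroke at Sf1
bond 3 stroke at J1
bond 4 stroke at J2

b2 stroke→Sf1  (source Sf1 imposes f)
b4 stroke→J2  (Se1: effort source, stroke at far end)
b1 stroke→GY1  (0-jn J2 has e-setter on 4)
b0 stroke→GY1  (GY1 both-in/both-out from 1)
b3 stroke→J1  (common-f at J1 fixed by 0)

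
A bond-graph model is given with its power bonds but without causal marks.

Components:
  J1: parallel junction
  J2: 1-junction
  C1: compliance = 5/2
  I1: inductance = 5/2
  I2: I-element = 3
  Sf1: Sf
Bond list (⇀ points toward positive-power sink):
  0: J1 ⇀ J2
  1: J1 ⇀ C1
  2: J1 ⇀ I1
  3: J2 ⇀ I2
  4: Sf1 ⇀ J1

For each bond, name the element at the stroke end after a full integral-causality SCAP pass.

#0 →J2
#1 →J1
#2 →I1
#3 →I2
#4 →Sf1

bond 4 stroke at Sf1  (Sf1: flow source, stroke at near end)
bond 1 stroke at J1  (prefer integral on C1)
bond 0 stroke at J2  (J1: bond 1 brought effort, rest push out)
bond 2 stroke at I1  (J1: bond 1 brought effort, rest push out)
bond 3 stroke at I2  (closing 1-jn rule on J2)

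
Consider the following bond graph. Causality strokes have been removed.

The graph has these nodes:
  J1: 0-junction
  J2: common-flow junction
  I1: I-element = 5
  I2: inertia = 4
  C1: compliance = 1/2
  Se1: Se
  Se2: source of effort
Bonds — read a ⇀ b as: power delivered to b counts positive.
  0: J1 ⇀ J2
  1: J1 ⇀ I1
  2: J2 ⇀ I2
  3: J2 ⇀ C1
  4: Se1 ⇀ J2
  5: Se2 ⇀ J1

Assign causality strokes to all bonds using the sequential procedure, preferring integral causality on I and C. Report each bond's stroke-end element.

#0 stroke→J2
#1 stroke→I1
#2 stroke→I2
#3 stroke→J2
#4 stroke→J2
#5 stroke→J1

b4 →J2  (Se1 fixes effort; stroke away)
b5 →J1  (Se2 fixes effort; stroke away)
b0 →J2  (common-e at J1 fixed by 5)
b1 →I1  (common-e at J1 fixed by 5)
b2 →I2  (I2 outputs flow p/I2)
b3 →J2  (common-f at J2 fixed by 2)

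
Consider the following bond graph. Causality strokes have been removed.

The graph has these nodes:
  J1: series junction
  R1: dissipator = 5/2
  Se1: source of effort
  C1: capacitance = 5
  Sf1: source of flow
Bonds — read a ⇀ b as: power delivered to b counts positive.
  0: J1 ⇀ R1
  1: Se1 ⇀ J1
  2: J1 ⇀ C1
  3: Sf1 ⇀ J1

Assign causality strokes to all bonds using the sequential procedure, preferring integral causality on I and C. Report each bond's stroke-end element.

#1 stroke→J1  (Se1 fixes effort; stroke away)
#3 stroke→Sf1  (source Sf1 imposes f)
#0 stroke→J1  (common-f at J1 fixed by 3)
#2 stroke→J1  (J1: bond 3 brought flow, rest push out)

β0 stroke→J1
β1 stroke→J1
β2 stroke→J1
β3 stroke→Sf1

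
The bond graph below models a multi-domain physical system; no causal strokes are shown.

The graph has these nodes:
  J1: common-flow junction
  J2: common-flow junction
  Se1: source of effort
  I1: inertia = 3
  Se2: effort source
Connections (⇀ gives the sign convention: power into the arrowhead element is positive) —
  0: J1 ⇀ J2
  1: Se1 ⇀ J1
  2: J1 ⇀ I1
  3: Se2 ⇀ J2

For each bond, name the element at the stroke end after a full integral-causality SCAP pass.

bond 1 stroke→J1  (Se1: effort source, stroke at far end)
bond 3 stroke→J2  (Se2 (Se) sets effort on bond)
bond 0 stroke→J1  (only one flow-in slot at J2)
bond 2 stroke→I1  (J1 needs exactly one f-in)

bond 0 stroke at J1
bond 1 stroke at J1
bond 2 stroke at I1
bond 3 stroke at J2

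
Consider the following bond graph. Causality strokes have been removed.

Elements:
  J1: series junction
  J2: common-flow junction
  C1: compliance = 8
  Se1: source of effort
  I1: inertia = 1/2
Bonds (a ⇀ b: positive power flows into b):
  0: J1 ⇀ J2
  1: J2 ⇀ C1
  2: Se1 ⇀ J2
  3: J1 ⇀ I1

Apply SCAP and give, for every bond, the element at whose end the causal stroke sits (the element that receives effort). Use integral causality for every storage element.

β0 →J1
β1 →J2
β2 →J2
β3 →I1

bond 2 |J2  (source Se1 imposes e)
bond 1 |J2  (prefer integral on C1)
bond 0 |J1  (J2: last free bond brings flow in)
bond 3 |I1  (closing 1-jn rule on J1)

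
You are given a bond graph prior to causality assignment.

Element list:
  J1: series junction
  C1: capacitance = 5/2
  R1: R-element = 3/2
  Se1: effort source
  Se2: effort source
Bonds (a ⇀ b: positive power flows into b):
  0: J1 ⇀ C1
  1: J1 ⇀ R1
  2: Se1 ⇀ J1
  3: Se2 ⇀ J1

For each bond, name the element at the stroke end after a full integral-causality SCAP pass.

b0 stroke at J1
b1 stroke at R1
b2 stroke at J1
b3 stroke at J1

bond 2 stroke at J1  (Se1: effort source, stroke at far end)
bond 3 stroke at J1  (Se2 fixes effort; stroke away)
bond 0 stroke at J1  (prefer integral on C1)
bond 1 stroke at R1  (closing 1-jn rule on J1)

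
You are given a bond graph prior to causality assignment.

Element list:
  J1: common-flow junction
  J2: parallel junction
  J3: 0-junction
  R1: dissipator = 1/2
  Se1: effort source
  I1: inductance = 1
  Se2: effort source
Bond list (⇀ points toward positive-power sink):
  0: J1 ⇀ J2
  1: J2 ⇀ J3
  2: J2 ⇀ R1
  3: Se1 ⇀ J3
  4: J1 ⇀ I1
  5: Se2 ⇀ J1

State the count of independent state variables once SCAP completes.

1  (I1 all integral)

b3 stroke at J3  (Se1: effort source, stroke at far end)
b5 stroke at J1  (Se2: effort source, stroke at far end)
b1 stroke at J2  (common-e at J3 fixed by 3)
b0 stroke at J1  (J2: bond 1 brought effort, rest push out)
b2 stroke at R1  (common-e at J2 fixed by 1)
b4 stroke at I1  (only one flow-in slot at J1)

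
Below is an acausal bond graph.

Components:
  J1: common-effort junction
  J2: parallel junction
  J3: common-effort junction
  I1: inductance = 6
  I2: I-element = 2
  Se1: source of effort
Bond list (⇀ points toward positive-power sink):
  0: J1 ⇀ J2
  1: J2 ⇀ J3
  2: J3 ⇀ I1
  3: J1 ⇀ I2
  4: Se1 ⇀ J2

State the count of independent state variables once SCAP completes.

2  (I1, I2 all integral)

#4 stroke→J2  (Se1 fixes effort; stroke away)
#0 stroke→J1  (0-jn J2 has e-setter on 4)
#1 stroke→J3  (0-jn J2 has e-setter on 4)
#2 stroke→I1  (J3: bond 1 brought effort, rest push out)
#3 stroke→I2  (0-jn J1 has e-setter on 0)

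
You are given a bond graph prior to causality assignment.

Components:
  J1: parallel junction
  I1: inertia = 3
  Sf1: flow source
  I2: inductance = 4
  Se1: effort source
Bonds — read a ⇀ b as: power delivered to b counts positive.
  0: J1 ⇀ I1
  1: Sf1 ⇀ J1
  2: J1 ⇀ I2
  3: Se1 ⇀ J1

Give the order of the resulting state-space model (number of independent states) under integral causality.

2  (I1, I2 all integral)

β1 stroke→Sf1  (Sf1 (Sf) sets flow on bond)
β3 stroke→J1  (Se1 (Se) sets effort on bond)
β0 stroke→I1  (0-jn J1 has e-setter on 3)
β2 stroke→I2  (J1: bond 3 brought effort, rest push out)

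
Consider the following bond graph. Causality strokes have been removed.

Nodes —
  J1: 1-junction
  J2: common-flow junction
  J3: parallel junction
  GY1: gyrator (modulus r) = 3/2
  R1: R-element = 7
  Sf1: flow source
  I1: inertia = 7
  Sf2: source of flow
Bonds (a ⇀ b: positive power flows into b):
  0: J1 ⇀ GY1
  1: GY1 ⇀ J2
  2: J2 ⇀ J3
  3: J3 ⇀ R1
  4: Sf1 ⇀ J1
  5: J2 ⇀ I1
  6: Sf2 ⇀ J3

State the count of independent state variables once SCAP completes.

1  (I1 all integral)

β4 stroke at Sf1  (Sf1 (Sf) sets flow on bond)
β6 stroke at Sf2  (Sf2 (Sf) sets flow on bond)
β0 stroke at J1  (common-f at J1 fixed by 4)
β1 stroke at J2  (GY GY1: same side as bond 0)
β5 stroke at I1  (prefer integral on I1)
β2 stroke at J2  (J2: bond 5 brought flow, rest push out)
β3 stroke at J3  (J3: last free bond brings effort in)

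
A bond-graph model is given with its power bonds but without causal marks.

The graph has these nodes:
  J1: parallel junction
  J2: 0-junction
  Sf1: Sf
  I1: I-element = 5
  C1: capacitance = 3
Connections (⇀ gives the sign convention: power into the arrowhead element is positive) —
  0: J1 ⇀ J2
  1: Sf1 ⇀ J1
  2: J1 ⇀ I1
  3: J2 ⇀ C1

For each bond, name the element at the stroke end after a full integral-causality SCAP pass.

#0 |J1
#1 |Sf1
#2 |I1
#3 |J2

#1 stroke→Sf1  (Sf1 (Sf) sets flow on bond)
#2 stroke→I1  (prefer integral on I1)
#0 stroke→J1  (only one effort-in slot at J1)
#3 stroke→J2  (only one effort-in slot at J2)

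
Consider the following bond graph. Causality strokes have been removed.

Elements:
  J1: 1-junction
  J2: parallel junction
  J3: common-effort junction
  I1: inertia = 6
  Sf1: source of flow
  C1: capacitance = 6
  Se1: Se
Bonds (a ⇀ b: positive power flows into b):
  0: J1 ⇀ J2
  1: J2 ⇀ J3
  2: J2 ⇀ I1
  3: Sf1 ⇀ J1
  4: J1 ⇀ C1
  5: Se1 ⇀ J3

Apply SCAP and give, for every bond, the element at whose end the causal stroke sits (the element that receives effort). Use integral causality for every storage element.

β0 →J1
β1 →J2
β2 →I1
β3 →Sf1
β4 →J1
β5 →J3

b3 stroke at Sf1  (Sf1 (Sf) sets flow on bond)
b5 stroke at J3  (Se1 fixes effort; stroke away)
b0 stroke at J1  (1-jn J1 has f-setter on 3)
b4 stroke at J1  (J1: bond 3 brought flow, rest push out)
b1 stroke at J2  (common-e at J3 fixed by 5)
b2 stroke at I1  (0-jn J2 has e-setter on 1)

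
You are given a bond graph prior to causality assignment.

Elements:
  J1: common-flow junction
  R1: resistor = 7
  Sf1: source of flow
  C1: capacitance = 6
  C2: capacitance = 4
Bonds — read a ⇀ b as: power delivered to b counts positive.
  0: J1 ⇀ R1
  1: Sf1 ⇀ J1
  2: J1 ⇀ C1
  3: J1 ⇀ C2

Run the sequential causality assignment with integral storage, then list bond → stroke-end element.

#0 →J1
#1 →Sf1
#2 →J1
#3 →J1

#1 |Sf1  (Sf1: flow source, stroke at near end)
#0 |J1  (common-f at J1 fixed by 1)
#2 |J1  (1-jn J1 has f-setter on 1)
#3 |J1  (common-f at J1 fixed by 1)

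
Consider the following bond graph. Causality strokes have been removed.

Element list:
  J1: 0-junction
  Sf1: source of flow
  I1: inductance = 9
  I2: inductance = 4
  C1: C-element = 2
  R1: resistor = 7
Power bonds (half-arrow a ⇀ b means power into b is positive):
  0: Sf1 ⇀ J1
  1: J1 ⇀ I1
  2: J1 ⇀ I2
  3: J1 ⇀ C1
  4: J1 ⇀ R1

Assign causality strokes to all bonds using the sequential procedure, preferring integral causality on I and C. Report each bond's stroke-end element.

β0 stroke at Sf1  (Sf1 fixes flow; stroke at Sf1)
β1 stroke at I1  (prefer integral on I1)
β2 stroke at I2  (I2 outputs flow p/I2)
β3 stroke at J1  (C1 integral (e out))
β4 stroke at R1  (J1: bond 3 brought effort, rest push out)

β0 stroke→Sf1
β1 stroke→I1
β2 stroke→I2
β3 stroke→J1
β4 stroke→R1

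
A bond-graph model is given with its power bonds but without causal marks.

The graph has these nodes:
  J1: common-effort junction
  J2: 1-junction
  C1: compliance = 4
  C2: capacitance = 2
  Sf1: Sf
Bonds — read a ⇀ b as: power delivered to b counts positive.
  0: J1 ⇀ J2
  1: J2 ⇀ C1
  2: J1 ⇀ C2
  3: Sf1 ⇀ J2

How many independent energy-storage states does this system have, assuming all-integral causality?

2  (C1, C2 all integral)

#3 |Sf1  (Sf1 fixes flow; stroke at Sf1)
#0 |J2  (1-jn J2 has f-setter on 3)
#1 |J2  (1-jn J2 has f-setter on 3)
#2 |J1  (J1 needs exactly one e-in)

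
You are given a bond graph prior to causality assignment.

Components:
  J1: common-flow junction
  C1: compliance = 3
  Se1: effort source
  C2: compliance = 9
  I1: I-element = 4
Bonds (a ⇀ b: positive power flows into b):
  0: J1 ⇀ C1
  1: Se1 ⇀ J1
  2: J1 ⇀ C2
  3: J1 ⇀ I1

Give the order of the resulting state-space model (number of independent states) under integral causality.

3  (C1, C2, I1 all integral)

bond 1 stroke at J1  (Se1 fixes effort; stroke away)
bond 0 stroke at J1  (prefer integral on C1)
bond 2 stroke at J1  (C2: C, integral causality)
bond 3 stroke at I1  (only one flow-in slot at J1)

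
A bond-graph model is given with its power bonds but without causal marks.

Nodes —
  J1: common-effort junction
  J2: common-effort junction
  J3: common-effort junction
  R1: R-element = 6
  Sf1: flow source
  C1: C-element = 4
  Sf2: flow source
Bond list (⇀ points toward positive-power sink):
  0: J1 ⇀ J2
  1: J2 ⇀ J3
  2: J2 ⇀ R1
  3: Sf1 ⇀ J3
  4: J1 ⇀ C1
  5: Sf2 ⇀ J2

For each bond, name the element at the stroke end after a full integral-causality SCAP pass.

b0 stroke→J2
b1 stroke→J3
b2 stroke→R1
b3 stroke→Sf1
b4 stroke→J1
b5 stroke→Sf2

b3 stroke→Sf1  (Sf1 (Sf) sets flow on bond)
b5 stroke→Sf2  (Sf2 fixes flow; stroke at Sf2)
b1 stroke→J3  (closing 0-jn rule on J3)
b4 stroke→J1  (C1 outputs effort q/C1)
b0 stroke→J2  (J1: bond 4 brought effort, rest push out)
b2 stroke→R1  (0-jn J2 has e-setter on 0)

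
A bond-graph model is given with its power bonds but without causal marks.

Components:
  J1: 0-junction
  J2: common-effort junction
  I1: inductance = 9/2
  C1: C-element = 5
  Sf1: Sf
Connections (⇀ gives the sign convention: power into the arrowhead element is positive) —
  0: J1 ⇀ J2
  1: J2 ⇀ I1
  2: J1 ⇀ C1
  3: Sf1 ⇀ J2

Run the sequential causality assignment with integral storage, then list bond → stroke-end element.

β0 |J2
β1 |I1
β2 |J1
β3 |Sf1

#3 →Sf1  (source Sf1 imposes f)
#1 →I1  (prefer integral on I1)
#0 →J2  (J2: last free bond brings effort in)
#2 →J1  (only one effort-in slot at J1)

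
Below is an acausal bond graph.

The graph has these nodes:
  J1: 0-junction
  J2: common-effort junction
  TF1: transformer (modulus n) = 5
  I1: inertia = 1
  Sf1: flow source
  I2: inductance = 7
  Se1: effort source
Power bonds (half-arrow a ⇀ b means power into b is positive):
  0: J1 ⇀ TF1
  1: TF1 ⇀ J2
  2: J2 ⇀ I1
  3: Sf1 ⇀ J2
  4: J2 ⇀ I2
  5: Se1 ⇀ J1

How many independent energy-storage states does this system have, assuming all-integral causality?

2  (I1, I2 all integral)

b3 stroke→Sf1  (Sf1 fixes flow; stroke at Sf1)
b5 stroke→J1  (Se1: effort source, stroke at far end)
b0 stroke→TF1  (J1 effort already set via bond 5)
b1 stroke→J2  (TF TF1: opposite of bond 0)
b2 stroke→I1  (J2: bond 1 brought effort, rest push out)
b4 stroke→I2  (J2: bond 1 brought effort, rest push out)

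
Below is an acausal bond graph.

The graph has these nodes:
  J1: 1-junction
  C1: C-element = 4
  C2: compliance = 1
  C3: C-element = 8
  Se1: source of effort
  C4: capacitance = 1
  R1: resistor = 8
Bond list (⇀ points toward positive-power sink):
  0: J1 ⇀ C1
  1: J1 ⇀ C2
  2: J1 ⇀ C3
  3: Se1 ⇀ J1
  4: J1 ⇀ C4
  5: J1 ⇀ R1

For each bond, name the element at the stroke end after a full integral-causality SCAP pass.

#0 stroke→J1
#1 stroke→J1
#2 stroke→J1
#3 stroke→J1
#4 stroke→J1
#5 stroke→R1

β3 stroke at J1  (source Se1 imposes e)
β0 stroke at J1  (C1 integral (e out))
β1 stroke at J1  (C2: C, integral causality)
β2 stroke at J1  (C3: C, integral causality)
β4 stroke at J1  (C4 outputs effort q/C4)
β5 stroke at R1  (closing 1-jn rule on J1)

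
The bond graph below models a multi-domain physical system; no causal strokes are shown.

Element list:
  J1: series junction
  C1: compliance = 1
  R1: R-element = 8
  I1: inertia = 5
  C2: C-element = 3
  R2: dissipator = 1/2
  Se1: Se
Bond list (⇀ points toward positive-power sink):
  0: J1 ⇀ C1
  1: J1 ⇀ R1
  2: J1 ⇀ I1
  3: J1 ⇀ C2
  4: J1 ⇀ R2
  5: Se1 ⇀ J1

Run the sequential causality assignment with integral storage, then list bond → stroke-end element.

β5 stroke at J1  (Se1: effort source, stroke at far end)
β0 stroke at J1  (C1 integral (e out))
β2 stroke at I1  (prefer integral on I1)
β1 stroke at J1  (J1: bond 2 brought flow, rest push out)
β3 stroke at J1  (common-f at J1 fixed by 2)
β4 stroke at J1  (1-jn J1 has f-setter on 2)

#0 stroke→J1
#1 stroke→J1
#2 stroke→I1
#3 stroke→J1
#4 stroke→J1
#5 stroke→J1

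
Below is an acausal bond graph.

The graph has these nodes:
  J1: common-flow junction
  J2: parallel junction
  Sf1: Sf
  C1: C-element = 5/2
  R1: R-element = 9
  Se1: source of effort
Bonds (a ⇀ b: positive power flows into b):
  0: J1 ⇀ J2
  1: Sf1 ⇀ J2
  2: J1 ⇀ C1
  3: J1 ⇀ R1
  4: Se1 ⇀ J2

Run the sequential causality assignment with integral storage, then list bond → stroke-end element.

bond 1 |Sf1  (Sf1 fixes flow; stroke at Sf1)
bond 4 |J2  (Se1 fixes effort; stroke away)
bond 0 |J1  (common-e at J2 fixed by 4)
bond 2 |J1  (C1: C, integral causality)
bond 3 |R1  (closing 1-jn rule on J1)

β0 stroke at J1
β1 stroke at Sf1
β2 stroke at J1
β3 stroke at R1
β4 stroke at J2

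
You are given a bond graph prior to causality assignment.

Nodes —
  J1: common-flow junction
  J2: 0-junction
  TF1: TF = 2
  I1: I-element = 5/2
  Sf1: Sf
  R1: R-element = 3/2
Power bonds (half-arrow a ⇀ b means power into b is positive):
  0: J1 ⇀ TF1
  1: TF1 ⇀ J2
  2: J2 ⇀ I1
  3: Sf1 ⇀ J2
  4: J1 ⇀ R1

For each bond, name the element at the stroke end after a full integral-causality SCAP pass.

β0 |TF1
β1 |J2
β2 |I1
β3 |Sf1
β4 |J1

b3 |Sf1  (Sf1 (Sf) sets flow on bond)
b2 |I1  (I1: I, integral causality)
b1 |J2  (J2: last free bond brings effort in)
b0 |TF1  (TF1 one-in-one-out from 1)
b4 |J1  (1-jn J1 has f-setter on 0)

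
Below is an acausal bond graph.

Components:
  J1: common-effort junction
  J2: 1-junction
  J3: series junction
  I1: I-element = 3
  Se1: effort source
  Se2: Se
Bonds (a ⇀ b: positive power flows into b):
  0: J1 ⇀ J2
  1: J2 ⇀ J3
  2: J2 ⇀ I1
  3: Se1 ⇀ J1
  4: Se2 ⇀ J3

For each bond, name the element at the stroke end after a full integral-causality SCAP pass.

bond 0 stroke→J2
bond 1 stroke→J2
bond 2 stroke→I1
bond 3 stroke→J1
bond 4 stroke→J3

b3 →J1  (Se1: effort source, stroke at far end)
b4 →J3  (Se2 (Se) sets effort on bond)
b0 →J2  (J1 effort already set via bond 3)
b1 →J2  (only one flow-in slot at J3)
b2 →I1  (J2 needs exactly one f-in)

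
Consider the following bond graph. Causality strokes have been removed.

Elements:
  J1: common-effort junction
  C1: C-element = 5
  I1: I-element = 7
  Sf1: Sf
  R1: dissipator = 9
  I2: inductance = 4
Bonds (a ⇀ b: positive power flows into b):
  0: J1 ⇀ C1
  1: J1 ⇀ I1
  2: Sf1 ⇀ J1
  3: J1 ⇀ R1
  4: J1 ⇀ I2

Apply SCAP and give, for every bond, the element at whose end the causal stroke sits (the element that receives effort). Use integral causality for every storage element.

b2 stroke at Sf1  (Sf1: flow source, stroke at near end)
b0 stroke at J1  (C1 outputs effort q/C1)
b1 stroke at I1  (0-jn J1 has e-setter on 0)
b3 stroke at R1  (common-e at J1 fixed by 0)
b4 stroke at I2  (common-e at J1 fixed by 0)

#0 stroke at J1
#1 stroke at I1
#2 stroke at Sf1
#3 stroke at R1
#4 stroke at I2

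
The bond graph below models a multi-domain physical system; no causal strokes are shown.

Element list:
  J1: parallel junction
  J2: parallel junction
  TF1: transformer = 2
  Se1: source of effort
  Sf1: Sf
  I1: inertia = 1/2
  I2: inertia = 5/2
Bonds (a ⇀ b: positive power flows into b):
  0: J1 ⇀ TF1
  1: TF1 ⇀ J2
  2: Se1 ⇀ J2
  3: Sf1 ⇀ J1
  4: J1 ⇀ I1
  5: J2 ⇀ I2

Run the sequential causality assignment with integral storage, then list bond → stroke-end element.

β0 stroke at J1
β1 stroke at TF1
β2 stroke at J2
β3 stroke at Sf1
β4 stroke at I1
β5 stroke at I2

β2 stroke→J2  (Se1 fixes effort; stroke away)
β3 stroke→Sf1  (source Sf1 imposes f)
β1 stroke→TF1  (common-e at J2 fixed by 2)
β5 stroke→I2  (J2: bond 2 brought effort, rest push out)
β0 stroke→J1  (through TF1, causality passes straight; one stroke at TF1)
β4 stroke→I1  (common-e at J1 fixed by 0)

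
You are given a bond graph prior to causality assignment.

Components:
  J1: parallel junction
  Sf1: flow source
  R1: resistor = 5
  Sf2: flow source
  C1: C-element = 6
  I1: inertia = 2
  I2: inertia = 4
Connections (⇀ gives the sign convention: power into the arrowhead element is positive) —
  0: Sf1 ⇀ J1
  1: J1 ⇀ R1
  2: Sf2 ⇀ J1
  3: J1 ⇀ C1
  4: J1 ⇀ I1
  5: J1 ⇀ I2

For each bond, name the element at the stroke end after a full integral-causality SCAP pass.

bond 0 stroke→Sf1  (Sf1 (Sf) sets flow on bond)
bond 2 stroke→Sf2  (source Sf2 imposes f)
bond 3 stroke→J1  (C1 integral (e out))
bond 1 stroke→R1  (0-jn J1 has e-setter on 3)
bond 4 stroke→I1  (J1: bond 3 brought effort, rest push out)
bond 5 stroke→I2  (J1: bond 3 brought effort, rest push out)

bond 0 →Sf1
bond 1 →R1
bond 2 →Sf2
bond 3 →J1
bond 4 →I1
bond 5 →I2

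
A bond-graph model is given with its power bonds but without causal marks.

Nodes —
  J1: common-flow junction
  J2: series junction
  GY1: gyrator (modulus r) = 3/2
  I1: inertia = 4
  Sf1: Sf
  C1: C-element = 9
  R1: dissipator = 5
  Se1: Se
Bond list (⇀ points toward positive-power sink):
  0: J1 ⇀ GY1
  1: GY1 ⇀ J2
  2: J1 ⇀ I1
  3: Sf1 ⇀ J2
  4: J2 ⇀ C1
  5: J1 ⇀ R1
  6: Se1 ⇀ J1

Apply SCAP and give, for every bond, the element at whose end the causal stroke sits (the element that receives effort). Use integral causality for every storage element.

β0 stroke→J1
β1 stroke→J2
β2 stroke→I1
β3 stroke→Sf1
β4 stroke→J2
β5 stroke→J1
β6 stroke→J1

b3 stroke at Sf1  (Sf1 fixes flow; stroke at Sf1)
b6 stroke at J1  (Se1 fixes effort; stroke away)
b1 stroke at J2  (J2 flow already set via bond 3)
b4 stroke at J2  (common-f at J2 fixed by 3)
b0 stroke at J1  (GY1 both-in/both-out from 1)
b2 stroke at I1  (I1 integral (f out))
b5 stroke at J1  (J1: bond 2 brought flow, rest push out)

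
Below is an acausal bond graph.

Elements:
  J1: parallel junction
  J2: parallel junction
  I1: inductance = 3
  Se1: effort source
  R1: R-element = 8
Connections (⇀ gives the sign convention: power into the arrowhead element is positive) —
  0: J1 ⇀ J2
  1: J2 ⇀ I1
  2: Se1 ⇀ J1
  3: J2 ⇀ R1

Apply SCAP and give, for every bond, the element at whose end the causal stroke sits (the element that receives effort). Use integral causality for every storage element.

bond 2 →J1  (source Se1 imposes e)
bond 0 →J2  (J1: bond 2 brought effort, rest push out)
bond 1 →I1  (common-e at J2 fixed by 0)
bond 3 →R1  (J2 effort already set via bond 0)

bond 0 |J2
bond 1 |I1
bond 2 |J1
bond 3 |R1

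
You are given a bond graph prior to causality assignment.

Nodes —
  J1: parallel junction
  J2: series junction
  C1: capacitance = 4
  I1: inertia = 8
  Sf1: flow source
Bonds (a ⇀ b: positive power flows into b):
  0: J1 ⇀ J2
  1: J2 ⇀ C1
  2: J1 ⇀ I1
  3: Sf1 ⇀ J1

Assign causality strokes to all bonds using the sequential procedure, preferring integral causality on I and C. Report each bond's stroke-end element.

#0 →J1
#1 →J2
#2 →I1
#3 →Sf1

#3 stroke at Sf1  (Sf1: flow source, stroke at near end)
#1 stroke at J2  (C1 integral (e out))
#0 stroke at J1  (J2 needs exactly one f-in)
#2 stroke at I1  (common-e at J1 fixed by 0)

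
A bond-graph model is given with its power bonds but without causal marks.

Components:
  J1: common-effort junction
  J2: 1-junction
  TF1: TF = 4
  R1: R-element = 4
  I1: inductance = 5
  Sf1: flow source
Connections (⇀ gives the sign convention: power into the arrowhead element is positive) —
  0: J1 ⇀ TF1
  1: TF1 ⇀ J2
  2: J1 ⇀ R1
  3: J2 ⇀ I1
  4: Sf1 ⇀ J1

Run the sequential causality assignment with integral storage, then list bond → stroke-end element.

bond 0 →TF1
bond 1 →J2
bond 2 →J1
bond 3 →I1
bond 4 →Sf1

bond 4 |Sf1  (Sf1: flow source, stroke at near end)
bond 3 |I1  (I1: I, integral causality)
bond 1 |J2  (J2 flow already set via bond 3)
bond 0 |TF1  (through TF1, causality passes straight; one stroke at TF1)
bond 2 |J1  (J1: last free bond brings effort in)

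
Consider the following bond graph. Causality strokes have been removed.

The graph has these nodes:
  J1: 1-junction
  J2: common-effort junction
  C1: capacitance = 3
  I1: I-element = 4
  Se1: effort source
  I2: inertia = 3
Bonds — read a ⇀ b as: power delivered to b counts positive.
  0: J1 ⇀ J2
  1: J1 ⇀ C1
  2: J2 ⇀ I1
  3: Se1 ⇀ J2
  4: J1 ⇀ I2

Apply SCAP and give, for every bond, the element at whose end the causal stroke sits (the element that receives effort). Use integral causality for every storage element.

#3 stroke→J2  (Se1 (Se) sets effort on bond)
#0 stroke→J1  (0-jn J2 has e-setter on 3)
#2 stroke→I1  (J2: bond 3 brought effort, rest push out)
#1 stroke→J1  (C1: C, integral causality)
#4 stroke→I2  (closing 1-jn rule on J1)

#0 stroke at J1
#1 stroke at J1
#2 stroke at I1
#3 stroke at J2
#4 stroke at I2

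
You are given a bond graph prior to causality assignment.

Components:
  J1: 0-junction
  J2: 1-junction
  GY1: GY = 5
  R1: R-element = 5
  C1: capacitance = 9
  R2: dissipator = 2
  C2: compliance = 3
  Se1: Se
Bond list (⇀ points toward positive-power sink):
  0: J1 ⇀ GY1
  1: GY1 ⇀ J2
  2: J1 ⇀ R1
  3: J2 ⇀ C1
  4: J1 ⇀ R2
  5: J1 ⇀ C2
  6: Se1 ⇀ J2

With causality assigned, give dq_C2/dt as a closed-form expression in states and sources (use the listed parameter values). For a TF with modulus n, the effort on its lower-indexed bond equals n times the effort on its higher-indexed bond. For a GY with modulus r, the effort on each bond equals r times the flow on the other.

β6 stroke→J2  (Se1 (Se) sets effort on bond)
β3 stroke→J2  (prefer integral on C1)
β1 stroke→GY1  (J2: last free bond brings flow in)
β0 stroke→GY1  (through GY1, causality inverts; strokes same side of GY1)
β5 stroke→J1  (C2 integral (e out))
β2 stroke→R1  (J1 effort already set via bond 5)
β4 stroke→R2  (0-jn J1 has e-setter on 5)

dq_C2/dt = E_Se1/5 - q_C1/45 - 7*q_C2/30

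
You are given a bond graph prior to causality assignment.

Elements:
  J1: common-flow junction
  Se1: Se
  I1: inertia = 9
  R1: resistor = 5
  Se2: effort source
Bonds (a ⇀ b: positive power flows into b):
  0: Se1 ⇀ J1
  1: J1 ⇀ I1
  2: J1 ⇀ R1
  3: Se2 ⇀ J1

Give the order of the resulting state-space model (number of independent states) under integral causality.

1  (I1 all integral)

#0 →J1  (Se1: effort source, stroke at far end)
#3 →J1  (Se2: effort source, stroke at far end)
#1 →I1  (I1 outputs flow p/I1)
#2 →J1  (1-jn J1 has f-setter on 1)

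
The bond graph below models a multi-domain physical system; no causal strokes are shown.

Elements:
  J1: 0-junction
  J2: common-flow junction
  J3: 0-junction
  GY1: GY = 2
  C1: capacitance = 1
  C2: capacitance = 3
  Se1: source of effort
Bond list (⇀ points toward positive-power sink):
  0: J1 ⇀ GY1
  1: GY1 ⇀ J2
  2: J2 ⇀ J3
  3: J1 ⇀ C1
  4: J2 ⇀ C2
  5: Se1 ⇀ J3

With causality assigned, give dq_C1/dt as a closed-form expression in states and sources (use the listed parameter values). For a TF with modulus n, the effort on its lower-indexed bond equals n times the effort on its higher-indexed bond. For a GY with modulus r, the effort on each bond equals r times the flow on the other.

b5 stroke→J3  (Se1 fixes effort; stroke away)
b2 stroke→J2  (J3 effort already set via bond 5)
b3 stroke→J1  (C1 outputs effort q/C1)
b0 stroke→GY1  (0-jn J1 has e-setter on 3)
b1 stroke→GY1  (GY GY1: same side as bond 0)
b4 stroke→J2  (1-jn J2 has f-setter on 1)

dq_C1/dt = -E_Se1/2 - q_C2/6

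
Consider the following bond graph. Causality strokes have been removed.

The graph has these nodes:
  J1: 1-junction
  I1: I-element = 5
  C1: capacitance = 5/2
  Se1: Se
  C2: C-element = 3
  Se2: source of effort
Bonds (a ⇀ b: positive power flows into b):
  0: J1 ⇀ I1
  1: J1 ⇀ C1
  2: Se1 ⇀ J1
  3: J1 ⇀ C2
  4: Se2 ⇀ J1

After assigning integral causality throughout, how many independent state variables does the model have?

b2 stroke→J1  (Se1 (Se) sets effort on bond)
b4 stroke→J1  (Se2: effort source, stroke at far end)
b0 stroke→I1  (I1 outputs flow p/I1)
b1 stroke→J1  (1-jn J1 has f-setter on 0)
b3 stroke→J1  (common-f at J1 fixed by 0)

3  (C1, C2, I1 all integral)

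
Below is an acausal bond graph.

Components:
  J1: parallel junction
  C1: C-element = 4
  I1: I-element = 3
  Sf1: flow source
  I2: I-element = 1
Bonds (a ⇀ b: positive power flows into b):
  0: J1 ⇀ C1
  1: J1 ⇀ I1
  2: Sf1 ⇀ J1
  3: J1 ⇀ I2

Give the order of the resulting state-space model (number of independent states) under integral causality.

3  (C1, I1, I2 all integral)

bond 2 →Sf1  (Sf1 fixes flow; stroke at Sf1)
bond 0 →J1  (C1 outputs effort q/C1)
bond 1 →I1  (0-jn J1 has e-setter on 0)
bond 3 →I2  (0-jn J1 has e-setter on 0)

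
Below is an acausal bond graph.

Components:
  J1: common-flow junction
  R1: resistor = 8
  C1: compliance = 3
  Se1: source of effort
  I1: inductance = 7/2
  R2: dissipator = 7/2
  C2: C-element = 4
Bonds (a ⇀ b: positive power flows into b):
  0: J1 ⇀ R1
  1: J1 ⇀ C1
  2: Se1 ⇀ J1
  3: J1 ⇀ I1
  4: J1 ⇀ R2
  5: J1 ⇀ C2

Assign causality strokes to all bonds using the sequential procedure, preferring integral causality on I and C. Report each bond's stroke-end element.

b2 →J1  (Se1: effort source, stroke at far end)
b1 →J1  (C1: C, integral causality)
b3 →I1  (I1: I, integral causality)
b0 →J1  (J1: bond 3 brought flow, rest push out)
b4 →J1  (J1: bond 3 brought flow, rest push out)
b5 →J1  (J1 flow already set via bond 3)

#0 →J1
#1 →J1
#2 →J1
#3 →I1
#4 →J1
#5 →J1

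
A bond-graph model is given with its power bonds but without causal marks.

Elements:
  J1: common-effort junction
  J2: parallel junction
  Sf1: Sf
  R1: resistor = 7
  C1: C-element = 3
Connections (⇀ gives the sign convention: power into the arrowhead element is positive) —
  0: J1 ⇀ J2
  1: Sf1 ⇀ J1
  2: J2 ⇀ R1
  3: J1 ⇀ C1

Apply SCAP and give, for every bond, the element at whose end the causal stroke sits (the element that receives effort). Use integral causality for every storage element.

#0 |J2
#1 |Sf1
#2 |R1
#3 |J1

bond 1 →Sf1  (Sf1 (Sf) sets flow on bond)
bond 3 →J1  (C1 outputs effort q/C1)
bond 0 →J2  (J1: bond 3 brought effort, rest push out)
bond 2 →R1  (J2 effort already set via bond 0)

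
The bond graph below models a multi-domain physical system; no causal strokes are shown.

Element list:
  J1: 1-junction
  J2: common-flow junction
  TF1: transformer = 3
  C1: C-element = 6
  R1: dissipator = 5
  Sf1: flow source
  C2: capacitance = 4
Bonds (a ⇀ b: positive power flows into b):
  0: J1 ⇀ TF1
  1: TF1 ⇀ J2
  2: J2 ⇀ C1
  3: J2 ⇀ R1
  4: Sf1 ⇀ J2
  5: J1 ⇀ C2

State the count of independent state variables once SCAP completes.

#4 →Sf1  (Sf1: flow source, stroke at near end)
#1 →J2  (1-jn J2 has f-setter on 4)
#2 →J2  (common-f at J2 fixed by 4)
#3 →J2  (J2 flow already set via bond 4)
#0 →TF1  (TF1 one-in-one-out from 1)
#5 →J1  (common-f at J1 fixed by 0)

2  (C1, C2 all integral)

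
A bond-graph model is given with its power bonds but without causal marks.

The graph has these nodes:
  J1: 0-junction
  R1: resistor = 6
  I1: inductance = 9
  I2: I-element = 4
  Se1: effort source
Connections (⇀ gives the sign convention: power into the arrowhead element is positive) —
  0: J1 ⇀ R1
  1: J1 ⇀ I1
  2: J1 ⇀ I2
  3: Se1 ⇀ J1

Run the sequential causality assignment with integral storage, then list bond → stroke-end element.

b3 stroke at J1  (source Se1 imposes e)
b0 stroke at R1  (J1 effort already set via bond 3)
b1 stroke at I1  (J1 effort already set via bond 3)
b2 stroke at I2  (J1 effort already set via bond 3)

#0 stroke→R1
#1 stroke→I1
#2 stroke→I2
#3 stroke→J1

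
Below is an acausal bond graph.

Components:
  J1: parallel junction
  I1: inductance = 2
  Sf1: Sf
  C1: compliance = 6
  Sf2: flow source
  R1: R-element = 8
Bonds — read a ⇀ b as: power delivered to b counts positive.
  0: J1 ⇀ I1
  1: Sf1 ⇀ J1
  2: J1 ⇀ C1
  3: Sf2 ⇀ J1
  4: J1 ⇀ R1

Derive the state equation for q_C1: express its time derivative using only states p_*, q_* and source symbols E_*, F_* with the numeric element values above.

bond 1 |Sf1  (Sf1: flow source, stroke at near end)
bond 3 |Sf2  (Sf2 (Sf) sets flow on bond)
bond 0 |I1  (I1: I, integral causality)
bond 2 |J1  (C1 integral (e out))
bond 4 |R1  (J1: bond 2 brought effort, rest push out)

dq_C1/dt = F_Sf1 + F_Sf2 - p_I1/2 - q_C1/48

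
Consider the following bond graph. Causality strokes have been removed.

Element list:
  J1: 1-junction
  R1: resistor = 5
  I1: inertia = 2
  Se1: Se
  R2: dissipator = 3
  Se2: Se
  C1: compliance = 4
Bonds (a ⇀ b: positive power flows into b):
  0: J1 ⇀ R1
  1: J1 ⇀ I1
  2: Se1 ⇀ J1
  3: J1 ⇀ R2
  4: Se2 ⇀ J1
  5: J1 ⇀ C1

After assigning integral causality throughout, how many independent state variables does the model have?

2  (C1, I1 all integral)

β2 →J1  (source Se1 imposes e)
β4 →J1  (Se2 fixes effort; stroke away)
β1 →I1  (prefer integral on I1)
β0 →J1  (J1 flow already set via bond 1)
β3 →J1  (J1 flow already set via bond 1)
β5 →J1  (1-jn J1 has f-setter on 1)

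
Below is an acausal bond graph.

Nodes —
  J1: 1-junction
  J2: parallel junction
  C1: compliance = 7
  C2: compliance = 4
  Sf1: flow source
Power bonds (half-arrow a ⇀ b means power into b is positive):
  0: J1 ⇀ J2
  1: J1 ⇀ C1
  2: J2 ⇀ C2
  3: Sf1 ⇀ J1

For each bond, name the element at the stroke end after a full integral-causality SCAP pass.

b3 stroke at Sf1  (Sf1 (Sf) sets flow on bond)
b0 stroke at J1  (J1: bond 3 brought flow, rest push out)
b1 stroke at J1  (J1 flow already set via bond 3)
b2 stroke at J2  (closing 0-jn rule on J2)

#0 →J1
#1 →J1
#2 →J2
#3 →Sf1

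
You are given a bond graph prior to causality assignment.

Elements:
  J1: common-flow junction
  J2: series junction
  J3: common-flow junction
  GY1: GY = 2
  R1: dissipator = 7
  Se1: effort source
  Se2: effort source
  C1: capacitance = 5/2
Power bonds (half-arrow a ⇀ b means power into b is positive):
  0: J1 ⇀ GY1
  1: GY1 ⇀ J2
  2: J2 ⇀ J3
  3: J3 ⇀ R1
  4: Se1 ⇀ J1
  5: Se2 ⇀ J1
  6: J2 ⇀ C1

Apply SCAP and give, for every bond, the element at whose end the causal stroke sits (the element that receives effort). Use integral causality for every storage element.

bond 4 stroke→J1  (Se1: effort source, stroke at far end)
bond 5 stroke→J1  (source Se2 imposes e)
bond 0 stroke→GY1  (J1 needs exactly one f-in)
bond 1 stroke→GY1  (GY1: gyrator matches bond 0)
bond 2 stroke→J2  (J2: bond 1 brought flow, rest push out)
bond 6 stroke→J2  (J2: bond 1 brought flow, rest push out)
bond 3 stroke→J3  (common-f at J3 fixed by 2)

bond 0 |GY1
bond 1 |GY1
bond 2 |J2
bond 3 |J3
bond 4 |J1
bond 5 |J1
bond 6 |J2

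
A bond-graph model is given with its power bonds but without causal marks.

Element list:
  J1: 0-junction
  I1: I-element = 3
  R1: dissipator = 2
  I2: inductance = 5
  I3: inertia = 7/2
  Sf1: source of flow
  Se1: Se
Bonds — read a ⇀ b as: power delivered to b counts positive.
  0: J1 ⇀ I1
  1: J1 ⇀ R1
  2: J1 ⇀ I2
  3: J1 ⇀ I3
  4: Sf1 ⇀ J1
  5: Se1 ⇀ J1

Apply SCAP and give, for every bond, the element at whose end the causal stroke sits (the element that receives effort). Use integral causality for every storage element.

bond 0 |I1
bond 1 |R1
bond 2 |I2
bond 3 |I3
bond 4 |Sf1
bond 5 |J1

bond 4 stroke→Sf1  (Sf1: flow source, stroke at near end)
bond 5 stroke→J1  (Se1 (Se) sets effort on bond)
bond 0 stroke→I1  (J1: bond 5 brought effort, rest push out)
bond 1 stroke→R1  (common-e at J1 fixed by 5)
bond 2 stroke→I2  (J1 effort already set via bond 5)
bond 3 stroke→I3  (common-e at J1 fixed by 5)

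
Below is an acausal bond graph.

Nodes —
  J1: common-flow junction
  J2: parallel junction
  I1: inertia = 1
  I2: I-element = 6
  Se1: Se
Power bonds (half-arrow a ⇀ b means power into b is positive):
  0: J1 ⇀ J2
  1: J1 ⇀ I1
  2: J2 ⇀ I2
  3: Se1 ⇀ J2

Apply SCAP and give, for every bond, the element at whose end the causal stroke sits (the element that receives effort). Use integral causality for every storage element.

bond 3 |J2  (source Se1 imposes e)
bond 0 |J1  (0-jn J2 has e-setter on 3)
bond 2 |I2  (J2 effort already set via bond 3)
bond 1 |I1  (J1: last free bond brings flow in)

β0 |J1
β1 |I1
β2 |I2
β3 |J2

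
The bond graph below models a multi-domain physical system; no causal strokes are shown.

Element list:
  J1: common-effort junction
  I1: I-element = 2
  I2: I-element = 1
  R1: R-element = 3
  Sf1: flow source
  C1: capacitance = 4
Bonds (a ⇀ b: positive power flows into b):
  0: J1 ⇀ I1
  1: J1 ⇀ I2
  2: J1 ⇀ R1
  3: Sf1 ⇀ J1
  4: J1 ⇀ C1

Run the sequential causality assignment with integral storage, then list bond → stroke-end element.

#0 stroke at I1
#1 stroke at I2
#2 stroke at R1
#3 stroke at Sf1
#4 stroke at J1

β3 |Sf1  (Sf1 (Sf) sets flow on bond)
β0 |I1  (I1 outputs flow p/I1)
β1 |I2  (prefer integral on I2)
β4 |J1  (C1 outputs effort q/C1)
β2 |R1  (common-e at J1 fixed by 4)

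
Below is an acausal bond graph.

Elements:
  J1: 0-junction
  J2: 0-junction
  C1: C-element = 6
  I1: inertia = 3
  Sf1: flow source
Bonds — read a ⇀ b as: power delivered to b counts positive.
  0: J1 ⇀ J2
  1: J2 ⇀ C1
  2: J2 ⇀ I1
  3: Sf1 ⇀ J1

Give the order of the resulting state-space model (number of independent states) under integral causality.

b3 →Sf1  (Sf1 fixes flow; stroke at Sf1)
b0 →J1  (J1: last free bond brings effort in)
b1 →J2  (C1 outputs effort q/C1)
b2 →I1  (J2 effort already set via bond 1)

2  (C1, I1 all integral)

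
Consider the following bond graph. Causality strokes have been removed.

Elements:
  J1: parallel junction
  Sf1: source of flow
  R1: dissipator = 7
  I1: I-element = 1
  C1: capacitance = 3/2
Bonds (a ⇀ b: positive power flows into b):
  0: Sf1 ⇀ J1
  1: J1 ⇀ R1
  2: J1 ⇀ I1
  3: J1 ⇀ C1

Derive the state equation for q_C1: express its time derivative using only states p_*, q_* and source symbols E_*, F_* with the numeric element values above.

b0 stroke at Sf1  (Sf1: flow source, stroke at near end)
b2 stroke at I1  (I1 integral (f out))
b3 stroke at J1  (C1 outputs effort q/C1)
b1 stroke at R1  (J1 effort already set via bond 3)

dq_C1/dt = F_Sf1 - p_I1 - 2*q_C1/21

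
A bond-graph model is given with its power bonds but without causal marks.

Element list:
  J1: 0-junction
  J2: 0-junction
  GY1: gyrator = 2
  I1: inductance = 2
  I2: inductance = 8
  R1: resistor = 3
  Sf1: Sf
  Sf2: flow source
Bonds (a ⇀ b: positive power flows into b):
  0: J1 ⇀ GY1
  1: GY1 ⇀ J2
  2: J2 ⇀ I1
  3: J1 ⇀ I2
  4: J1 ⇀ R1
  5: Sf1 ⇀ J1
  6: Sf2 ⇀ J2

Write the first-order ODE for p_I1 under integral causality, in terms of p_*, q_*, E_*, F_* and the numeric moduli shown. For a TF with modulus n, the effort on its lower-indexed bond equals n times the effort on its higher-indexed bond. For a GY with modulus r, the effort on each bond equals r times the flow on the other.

dp_I1/dt = 2*F_Sf1 + 4*F_Sf2/3 - 2*p_I1/3 - p_I2/4

β5 →Sf1  (source Sf1 imposes f)
β6 →Sf2  (Sf2: flow source, stroke at near end)
β2 →I1  (prefer integral on I1)
β1 →J2  (J2: last free bond brings effort in)
β0 →J1  (GY1 both-in/both-out from 1)
β3 →I2  (0-jn J1 has e-setter on 0)
β4 →R1  (common-e at J1 fixed by 0)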